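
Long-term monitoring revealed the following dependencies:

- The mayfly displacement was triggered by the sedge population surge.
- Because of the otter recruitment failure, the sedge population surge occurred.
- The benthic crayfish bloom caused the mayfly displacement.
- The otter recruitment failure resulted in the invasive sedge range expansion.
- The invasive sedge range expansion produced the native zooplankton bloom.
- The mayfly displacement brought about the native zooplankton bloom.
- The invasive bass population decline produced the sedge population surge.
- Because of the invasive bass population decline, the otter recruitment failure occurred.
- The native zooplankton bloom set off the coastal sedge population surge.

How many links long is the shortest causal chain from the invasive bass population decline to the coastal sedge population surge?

4

Shortest chain: the invasive bass population decline → the otter recruitment failure → the invasive sedge range expansion → the native zooplankton bloom → the coastal sedge population surge.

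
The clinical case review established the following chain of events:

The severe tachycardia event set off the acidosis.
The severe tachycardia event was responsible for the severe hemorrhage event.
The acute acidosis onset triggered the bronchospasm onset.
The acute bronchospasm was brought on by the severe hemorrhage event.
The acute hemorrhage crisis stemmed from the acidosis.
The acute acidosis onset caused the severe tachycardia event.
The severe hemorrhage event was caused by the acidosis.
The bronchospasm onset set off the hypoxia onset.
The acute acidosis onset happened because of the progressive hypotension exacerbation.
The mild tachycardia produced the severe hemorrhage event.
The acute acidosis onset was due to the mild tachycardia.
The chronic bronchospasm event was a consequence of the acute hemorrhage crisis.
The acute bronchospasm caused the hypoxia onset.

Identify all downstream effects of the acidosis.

Direct effects: the severe hemorrhage event, the acute hemorrhage crisis.
2 steps out: the chronic bronchospasm event, the acute bronchospasm.
3 steps out: the hypoxia onset.
Not reachable from it: the mild tachycardia, the acute acidosis onset, the bronchospasm onset, the severe tachycardia event, the progressive hypotension exacerbation.

the acute bronchospasm, the acute hemorrhage crisis, the chronic bronchospasm event, the hypoxia onset, the severe hemorrhage event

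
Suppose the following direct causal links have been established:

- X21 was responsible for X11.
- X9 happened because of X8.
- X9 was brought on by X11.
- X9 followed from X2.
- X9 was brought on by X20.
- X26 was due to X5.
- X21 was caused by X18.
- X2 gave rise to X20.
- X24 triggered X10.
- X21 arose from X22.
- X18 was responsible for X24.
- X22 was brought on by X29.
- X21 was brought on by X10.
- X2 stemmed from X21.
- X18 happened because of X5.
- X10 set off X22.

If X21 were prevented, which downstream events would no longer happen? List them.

Downstream of X21: X2, X20, X11, X9.
Of those, still caused via another path: X9.
The remainder have no surviving cause.

X11, X2, X20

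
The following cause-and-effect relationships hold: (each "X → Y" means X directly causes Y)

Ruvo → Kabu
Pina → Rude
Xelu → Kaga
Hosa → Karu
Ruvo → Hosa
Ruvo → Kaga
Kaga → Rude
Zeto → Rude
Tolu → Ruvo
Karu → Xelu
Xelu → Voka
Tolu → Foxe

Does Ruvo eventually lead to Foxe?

Ruvo leads to Kabu, Hosa, Karu, Xelu, Voka, Kaga, Rude; Foxe is not among them.

No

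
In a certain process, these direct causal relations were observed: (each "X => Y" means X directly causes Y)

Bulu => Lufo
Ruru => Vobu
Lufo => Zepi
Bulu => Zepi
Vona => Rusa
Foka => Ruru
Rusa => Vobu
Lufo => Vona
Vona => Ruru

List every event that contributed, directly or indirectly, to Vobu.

Bulu, Foka, Lufo, Ruru, Rusa, Vona

Immediate causes of Vobu: Ruru, Rusa.
Further upstream: Bulu, Lufo, Vona, Foka.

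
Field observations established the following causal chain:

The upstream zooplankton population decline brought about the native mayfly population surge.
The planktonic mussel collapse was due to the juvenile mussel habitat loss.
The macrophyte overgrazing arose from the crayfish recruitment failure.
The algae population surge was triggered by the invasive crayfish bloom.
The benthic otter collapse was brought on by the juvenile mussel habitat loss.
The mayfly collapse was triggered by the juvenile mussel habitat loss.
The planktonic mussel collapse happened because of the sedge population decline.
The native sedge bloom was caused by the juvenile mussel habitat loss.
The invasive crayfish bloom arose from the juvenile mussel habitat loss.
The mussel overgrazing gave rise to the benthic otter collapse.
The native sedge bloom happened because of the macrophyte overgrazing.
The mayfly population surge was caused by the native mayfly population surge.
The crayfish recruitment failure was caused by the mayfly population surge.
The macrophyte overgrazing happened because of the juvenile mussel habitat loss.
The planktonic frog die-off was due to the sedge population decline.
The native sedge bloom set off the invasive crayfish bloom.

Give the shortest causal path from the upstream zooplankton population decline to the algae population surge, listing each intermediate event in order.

the upstream zooplankton population decline → the native mayfly population surge
the native mayfly population surge → the mayfly population surge
the mayfly population surge → the crayfish recruitment failure
the crayfish recruitment failure → the macrophyte overgrazing
the macrophyte overgrazing → the native sedge bloom
the native sedge bloom → the invasive crayfish bloom
the invasive crayfish bloom → the algae population surge
Length: 7 steps.

the upstream zooplankton population decline → the native mayfly population surge → the mayfly population surge → the crayfish recruitment failure → the macrophyte overgrazing → the native sedge bloom → the invasive crayfish bloom → the algae population surge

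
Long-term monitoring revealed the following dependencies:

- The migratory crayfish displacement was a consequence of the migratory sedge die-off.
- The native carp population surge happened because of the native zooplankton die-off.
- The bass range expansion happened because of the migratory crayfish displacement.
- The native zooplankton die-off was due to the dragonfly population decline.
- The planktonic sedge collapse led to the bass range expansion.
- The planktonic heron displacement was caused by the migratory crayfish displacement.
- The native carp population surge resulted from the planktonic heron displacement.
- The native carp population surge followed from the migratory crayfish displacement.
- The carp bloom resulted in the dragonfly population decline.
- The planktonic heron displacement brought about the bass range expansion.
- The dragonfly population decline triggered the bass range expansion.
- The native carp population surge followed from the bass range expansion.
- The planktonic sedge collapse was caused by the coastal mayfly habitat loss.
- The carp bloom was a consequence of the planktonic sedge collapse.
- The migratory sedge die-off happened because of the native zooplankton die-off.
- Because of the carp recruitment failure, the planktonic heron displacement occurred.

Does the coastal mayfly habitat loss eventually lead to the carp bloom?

There is a causal chain: the coastal mayfly habitat loss → the planktonic sedge collapse → the carp bloom.

Yes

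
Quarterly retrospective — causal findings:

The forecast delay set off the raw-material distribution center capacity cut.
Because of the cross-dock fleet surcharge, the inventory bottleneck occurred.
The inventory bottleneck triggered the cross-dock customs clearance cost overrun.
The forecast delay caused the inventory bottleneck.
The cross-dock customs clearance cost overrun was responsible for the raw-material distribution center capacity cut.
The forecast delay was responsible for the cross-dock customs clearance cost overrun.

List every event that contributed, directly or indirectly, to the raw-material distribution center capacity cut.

Immediate causes of the raw-material distribution center capacity cut: the forecast delay, the cross-dock customs clearance cost overrun.
Further upstream: the cross-dock fleet surcharge, the inventory bottleneck.

the cross-dock customs clearance cost overrun, the cross-dock fleet surcharge, the forecast delay, the inventory bottleneck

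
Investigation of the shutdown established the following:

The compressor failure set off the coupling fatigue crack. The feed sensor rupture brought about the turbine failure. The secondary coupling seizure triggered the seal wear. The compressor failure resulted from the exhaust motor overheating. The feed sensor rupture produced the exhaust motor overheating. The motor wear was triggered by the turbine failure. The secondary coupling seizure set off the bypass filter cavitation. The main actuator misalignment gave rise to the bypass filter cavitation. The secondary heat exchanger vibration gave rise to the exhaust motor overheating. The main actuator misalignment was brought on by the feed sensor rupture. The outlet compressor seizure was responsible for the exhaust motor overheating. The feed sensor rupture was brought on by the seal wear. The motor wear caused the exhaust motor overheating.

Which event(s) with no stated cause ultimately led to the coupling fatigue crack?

the outlet compressor seizure, the secondary coupling seizure, the secondary heat exchanger vibration

Tracing upstream from the coupling fatigue crack: the coupling fatigue crack ← the compressor failure ← the exhaust motor overheating ← the feed sensor rupture ← the seal wear ← the secondary coupling seizure.
A separate upstream branch: the coupling fatigue crack ← the compressor failure ← the exhaust motor overheating ← the secondary heat exchanger vibration.
A separate upstream branch: the coupling fatigue crack ← the compressor failure ← the exhaust motor overheating ← the outlet compressor seizure.
Each of those chain origins has no stated cause.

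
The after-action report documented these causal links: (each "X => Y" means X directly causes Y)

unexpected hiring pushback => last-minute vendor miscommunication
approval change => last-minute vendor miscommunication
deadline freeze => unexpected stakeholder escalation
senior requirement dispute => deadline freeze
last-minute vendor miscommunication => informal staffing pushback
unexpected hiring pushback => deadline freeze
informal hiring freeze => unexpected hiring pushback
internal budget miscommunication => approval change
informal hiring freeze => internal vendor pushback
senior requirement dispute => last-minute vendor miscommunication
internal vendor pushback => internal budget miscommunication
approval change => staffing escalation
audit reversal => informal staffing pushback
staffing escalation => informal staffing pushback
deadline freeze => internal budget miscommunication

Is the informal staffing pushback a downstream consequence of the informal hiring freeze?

Yes

There is a causal chain: the informal hiring freeze → the unexpected hiring pushback → the last-minute vendor miscommunication → the informal staffing pushback.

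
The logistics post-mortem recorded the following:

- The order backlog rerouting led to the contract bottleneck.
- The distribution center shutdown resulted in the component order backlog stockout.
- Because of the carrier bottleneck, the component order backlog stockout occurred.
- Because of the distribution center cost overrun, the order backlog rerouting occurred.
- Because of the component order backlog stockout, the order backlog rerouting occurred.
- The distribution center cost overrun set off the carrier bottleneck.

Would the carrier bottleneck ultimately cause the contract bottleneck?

There is a causal chain: the carrier bottleneck → the component order backlog stockout → the order backlog rerouting → the contract bottleneck.

Yes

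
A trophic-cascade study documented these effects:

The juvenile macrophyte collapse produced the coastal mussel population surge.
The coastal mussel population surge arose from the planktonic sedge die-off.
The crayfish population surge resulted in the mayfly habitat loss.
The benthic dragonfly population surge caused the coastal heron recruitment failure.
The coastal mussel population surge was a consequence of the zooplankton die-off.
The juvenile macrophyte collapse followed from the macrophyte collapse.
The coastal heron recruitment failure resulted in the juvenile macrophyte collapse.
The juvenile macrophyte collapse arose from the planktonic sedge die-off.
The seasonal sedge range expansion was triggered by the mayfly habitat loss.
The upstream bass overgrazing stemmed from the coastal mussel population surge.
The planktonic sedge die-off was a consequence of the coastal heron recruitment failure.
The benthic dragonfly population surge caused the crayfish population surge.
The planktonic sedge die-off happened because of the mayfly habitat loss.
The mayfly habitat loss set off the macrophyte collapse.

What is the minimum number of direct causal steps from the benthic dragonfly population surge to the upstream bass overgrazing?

Shortest chain: the benthic dragonfly population surge → the coastal heron recruitment failure → the planktonic sedge die-off → the coastal mussel population surge → the upstream bass overgrazing.

4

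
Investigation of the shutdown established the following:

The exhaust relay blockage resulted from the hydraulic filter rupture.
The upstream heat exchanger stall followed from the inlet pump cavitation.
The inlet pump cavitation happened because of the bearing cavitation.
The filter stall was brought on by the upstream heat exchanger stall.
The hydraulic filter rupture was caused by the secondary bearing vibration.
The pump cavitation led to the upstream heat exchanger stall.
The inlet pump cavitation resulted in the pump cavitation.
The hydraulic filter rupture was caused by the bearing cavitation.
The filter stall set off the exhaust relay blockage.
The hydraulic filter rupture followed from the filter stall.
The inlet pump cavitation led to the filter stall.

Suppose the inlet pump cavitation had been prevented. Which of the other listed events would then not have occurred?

the filter stall, the pump cavitation, the upstream heat exchanger stall

Downstream of the inlet pump cavitation: the pump cavitation, the upstream heat exchanger stall, the filter stall, the hydraulic filter rupture, the exhaust relay blockage.
Of those, still caused via another path: the hydraulic filter rupture, the exhaust relay blockage.
The remainder have no surviving cause.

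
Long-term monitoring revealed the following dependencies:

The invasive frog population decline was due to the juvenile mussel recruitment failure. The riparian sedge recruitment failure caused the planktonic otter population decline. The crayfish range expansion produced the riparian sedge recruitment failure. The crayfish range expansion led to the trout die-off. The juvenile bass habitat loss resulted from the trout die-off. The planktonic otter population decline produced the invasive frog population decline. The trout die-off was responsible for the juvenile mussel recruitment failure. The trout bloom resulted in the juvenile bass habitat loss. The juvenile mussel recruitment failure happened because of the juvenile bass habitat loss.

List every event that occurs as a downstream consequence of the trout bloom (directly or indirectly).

Direct effects: the juvenile bass habitat loss.
2 steps out: the juvenile mussel recruitment failure.
3 steps out: the invasive frog population decline.
Not reachable from it: the crayfish range expansion, the riparian sedge recruitment failure, the trout die-off, the planktonic otter population decline.

the invasive frog population decline, the juvenile bass habitat loss, the juvenile mussel recruitment failure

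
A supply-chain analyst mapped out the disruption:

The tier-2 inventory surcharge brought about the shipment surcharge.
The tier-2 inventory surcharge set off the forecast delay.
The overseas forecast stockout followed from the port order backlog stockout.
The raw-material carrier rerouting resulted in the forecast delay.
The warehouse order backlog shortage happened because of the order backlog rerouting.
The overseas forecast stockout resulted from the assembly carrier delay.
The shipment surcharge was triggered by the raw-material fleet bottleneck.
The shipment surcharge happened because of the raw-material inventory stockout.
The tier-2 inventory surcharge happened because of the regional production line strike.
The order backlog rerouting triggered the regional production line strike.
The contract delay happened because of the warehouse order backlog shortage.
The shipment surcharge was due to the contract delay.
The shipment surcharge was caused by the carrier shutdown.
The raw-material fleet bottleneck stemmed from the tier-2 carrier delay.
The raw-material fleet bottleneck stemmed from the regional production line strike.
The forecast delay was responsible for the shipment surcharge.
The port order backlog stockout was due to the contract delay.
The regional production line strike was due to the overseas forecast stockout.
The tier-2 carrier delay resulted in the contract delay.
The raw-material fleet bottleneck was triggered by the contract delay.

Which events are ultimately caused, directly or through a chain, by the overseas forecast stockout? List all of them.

the forecast delay, the raw-material fleet bottleneck, the regional production line strike, the shipment surcharge, the tier-2 inventory surcharge

Direct effects: the regional production line strike.
2 steps out: the tier-2 inventory surcharge, the raw-material fleet bottleneck.
3 steps out: the forecast delay, the shipment surcharge.
Not reachable from it: the tier-2 carrier delay, the order backlog rerouting, the warehouse order backlog shortage, the contract delay, the port order backlog stockout, the carrier shutdown, the assembly carrier delay, the raw-material carrier rerouting, the raw-material inventory stockout.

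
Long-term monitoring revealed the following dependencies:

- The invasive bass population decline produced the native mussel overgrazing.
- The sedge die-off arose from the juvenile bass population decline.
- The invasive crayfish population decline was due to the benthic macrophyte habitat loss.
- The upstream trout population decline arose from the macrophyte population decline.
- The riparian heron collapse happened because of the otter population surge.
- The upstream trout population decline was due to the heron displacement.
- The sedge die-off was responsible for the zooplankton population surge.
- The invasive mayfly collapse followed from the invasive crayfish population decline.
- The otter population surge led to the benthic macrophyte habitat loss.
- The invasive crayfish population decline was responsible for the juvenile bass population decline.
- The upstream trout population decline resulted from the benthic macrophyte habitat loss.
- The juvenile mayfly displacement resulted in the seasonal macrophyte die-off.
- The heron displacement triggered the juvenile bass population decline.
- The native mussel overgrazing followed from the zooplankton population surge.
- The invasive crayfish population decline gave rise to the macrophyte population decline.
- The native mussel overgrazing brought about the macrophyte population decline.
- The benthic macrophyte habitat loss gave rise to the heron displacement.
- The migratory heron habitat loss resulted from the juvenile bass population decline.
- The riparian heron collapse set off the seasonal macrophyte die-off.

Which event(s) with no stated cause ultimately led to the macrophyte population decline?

the invasive bass population decline, the otter population surge

Tracing upstream from the macrophyte population decline: the macrophyte population decline ← the invasive crayfish population decline ← the benthic macrophyte habitat loss ← the otter population surge.
A separate upstream branch: the macrophyte population decline ← the native mussel overgrazing ← the invasive bass population decline.
Each of those chain origins has no stated cause.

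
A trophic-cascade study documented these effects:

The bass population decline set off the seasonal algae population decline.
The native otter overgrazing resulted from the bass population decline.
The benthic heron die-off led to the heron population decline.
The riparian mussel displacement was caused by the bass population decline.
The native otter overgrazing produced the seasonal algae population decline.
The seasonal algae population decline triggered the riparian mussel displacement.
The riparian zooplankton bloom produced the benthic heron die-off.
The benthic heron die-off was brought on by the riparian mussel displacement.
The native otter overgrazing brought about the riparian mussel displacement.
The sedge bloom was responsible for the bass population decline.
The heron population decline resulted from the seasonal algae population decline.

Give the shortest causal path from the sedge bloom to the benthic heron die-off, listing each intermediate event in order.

the sedge bloom → the bass population decline → the riparian mussel displacement → the benthic heron die-off

the sedge bloom → the bass population decline
the bass population decline → the riparian mussel displacement
the riparian mussel displacement → the benthic heron die-off
Length: 3 steps.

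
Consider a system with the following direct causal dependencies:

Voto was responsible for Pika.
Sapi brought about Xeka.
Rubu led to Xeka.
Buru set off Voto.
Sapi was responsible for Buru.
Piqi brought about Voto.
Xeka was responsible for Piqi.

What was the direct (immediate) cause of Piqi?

Upstream contributors include Sapi, Rubu, but only Xeka feeds directly into Piqi.

Xeka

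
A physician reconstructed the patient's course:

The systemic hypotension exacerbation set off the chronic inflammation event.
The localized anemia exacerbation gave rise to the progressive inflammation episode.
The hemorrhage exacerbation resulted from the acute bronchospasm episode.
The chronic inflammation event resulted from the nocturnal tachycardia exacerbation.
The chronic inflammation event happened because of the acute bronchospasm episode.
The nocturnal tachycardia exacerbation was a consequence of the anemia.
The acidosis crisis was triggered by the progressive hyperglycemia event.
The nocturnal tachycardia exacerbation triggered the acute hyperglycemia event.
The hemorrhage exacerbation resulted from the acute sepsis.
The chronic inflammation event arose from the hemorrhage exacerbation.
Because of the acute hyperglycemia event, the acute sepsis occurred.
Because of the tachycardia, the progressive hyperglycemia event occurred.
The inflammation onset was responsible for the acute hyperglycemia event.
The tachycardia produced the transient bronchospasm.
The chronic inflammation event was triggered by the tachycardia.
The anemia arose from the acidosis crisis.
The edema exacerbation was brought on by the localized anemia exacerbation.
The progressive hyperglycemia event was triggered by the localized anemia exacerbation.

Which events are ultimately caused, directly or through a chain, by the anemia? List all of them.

the acute hyperglycemia event, the acute sepsis, the chronic inflammation event, the hemorrhage exacerbation, the nocturnal tachycardia exacerbation

Direct effects: the nocturnal tachycardia exacerbation.
2 steps out: the acute hyperglycemia event, the chronic inflammation event.
3 steps out: the acute sepsis.
4 steps out: the hemorrhage exacerbation.
Not reachable from it: the localized anemia exacerbation, the progressive inflammation episode, the tachycardia, the inflammation onset, the progressive hyperglycemia event, the edema exacerbation, the transient bronchospasm, the acidosis crisis, the systemic hypotension exacerbation, the acute bronchospasm episode.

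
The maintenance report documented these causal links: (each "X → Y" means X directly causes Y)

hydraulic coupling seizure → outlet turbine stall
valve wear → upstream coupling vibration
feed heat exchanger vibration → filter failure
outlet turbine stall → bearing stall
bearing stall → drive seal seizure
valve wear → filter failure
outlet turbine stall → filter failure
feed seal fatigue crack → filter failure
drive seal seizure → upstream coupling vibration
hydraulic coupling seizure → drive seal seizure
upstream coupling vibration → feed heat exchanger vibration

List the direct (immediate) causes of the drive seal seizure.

the bearing stall, the hydraulic coupling seizure

Upstream contributors include the outlet turbine stall, but only the bearing stall, the hydraulic coupling seizure feed directly into the drive seal seizure.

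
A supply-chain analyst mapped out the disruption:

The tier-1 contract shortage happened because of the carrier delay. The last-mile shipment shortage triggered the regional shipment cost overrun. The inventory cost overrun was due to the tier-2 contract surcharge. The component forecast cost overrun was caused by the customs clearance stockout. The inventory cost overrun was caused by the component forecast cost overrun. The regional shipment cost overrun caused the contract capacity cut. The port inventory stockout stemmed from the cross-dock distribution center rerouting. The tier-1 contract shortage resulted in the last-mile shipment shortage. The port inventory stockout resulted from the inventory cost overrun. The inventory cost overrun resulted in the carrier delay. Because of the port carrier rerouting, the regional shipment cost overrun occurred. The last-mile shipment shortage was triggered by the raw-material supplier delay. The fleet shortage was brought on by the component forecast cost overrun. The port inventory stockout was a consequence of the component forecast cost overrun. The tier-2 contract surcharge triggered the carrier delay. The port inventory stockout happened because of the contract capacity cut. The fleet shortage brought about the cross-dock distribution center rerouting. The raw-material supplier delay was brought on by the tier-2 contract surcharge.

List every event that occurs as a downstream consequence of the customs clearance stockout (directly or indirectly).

the carrier delay, the component forecast cost overrun, the contract capacity cut, the cross-dock distribution center rerouting, the fleet shortage, the inventory cost overrun, the last-mile shipment shortage, the port inventory stockout, the regional shipment cost overrun, the tier-1 contract shortage

Direct effects: the component forecast cost overrun.
2 steps out: the fleet shortage, the inventory cost overrun, the port inventory stockout.
3 steps out: the carrier delay, the cross-dock distribution center rerouting.
4 steps out: the tier-1 contract shortage.
5 steps out: the last-mile shipment shortage.
6 steps out: the regional shipment cost overrun.
7 steps out: the contract capacity cut.
Not reachable from it: the port carrier rerouting, the tier-2 contract surcharge, the raw-material supplier delay.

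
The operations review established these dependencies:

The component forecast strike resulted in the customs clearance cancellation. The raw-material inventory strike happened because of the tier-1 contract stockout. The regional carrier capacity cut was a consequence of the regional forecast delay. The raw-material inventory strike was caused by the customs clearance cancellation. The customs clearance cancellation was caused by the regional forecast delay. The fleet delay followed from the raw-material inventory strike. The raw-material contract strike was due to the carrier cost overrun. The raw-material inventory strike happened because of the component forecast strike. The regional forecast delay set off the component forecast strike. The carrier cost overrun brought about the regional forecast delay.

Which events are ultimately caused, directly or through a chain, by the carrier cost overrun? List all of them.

the component forecast strike, the customs clearance cancellation, the fleet delay, the raw-material contract strike, the raw-material inventory strike, the regional carrier capacity cut, the regional forecast delay

Direct effects: the regional forecast delay, the raw-material contract strike.
2 steps out: the component forecast strike, the customs clearance cancellation, the regional carrier capacity cut.
3 steps out: the raw-material inventory strike.
4 steps out: the fleet delay.
Not reachable from it: the tier-1 contract stockout.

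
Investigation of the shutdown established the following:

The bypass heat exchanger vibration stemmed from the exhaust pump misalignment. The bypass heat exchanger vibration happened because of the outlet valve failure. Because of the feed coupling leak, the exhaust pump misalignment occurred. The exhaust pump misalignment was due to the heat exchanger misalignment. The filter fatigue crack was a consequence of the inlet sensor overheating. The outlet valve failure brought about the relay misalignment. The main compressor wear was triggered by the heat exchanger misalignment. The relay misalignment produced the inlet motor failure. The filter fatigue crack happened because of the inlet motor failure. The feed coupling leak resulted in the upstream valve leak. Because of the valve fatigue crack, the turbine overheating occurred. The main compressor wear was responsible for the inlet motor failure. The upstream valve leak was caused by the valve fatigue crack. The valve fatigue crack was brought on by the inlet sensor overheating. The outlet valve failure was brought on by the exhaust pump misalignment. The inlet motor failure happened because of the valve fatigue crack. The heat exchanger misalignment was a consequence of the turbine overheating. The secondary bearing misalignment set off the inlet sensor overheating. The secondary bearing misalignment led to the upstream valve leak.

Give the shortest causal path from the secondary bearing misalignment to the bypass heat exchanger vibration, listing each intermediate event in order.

the secondary bearing misalignment → the inlet sensor overheating
the inlet sensor overheating → the valve fatigue crack
the valve fatigue crack → the turbine overheating
the turbine overheating → the heat exchanger misalignment
the heat exchanger misalignment → the exhaust pump misalignment
the exhaust pump misalignment → the bypass heat exchanger vibration
Length: 6 steps.

the secondary bearing misalignment → the inlet sensor overheating → the valve fatigue crack → the turbine overheating → the heat exchanger misalignment → the exhaust pump misalignment → the bypass heat exchanger vibration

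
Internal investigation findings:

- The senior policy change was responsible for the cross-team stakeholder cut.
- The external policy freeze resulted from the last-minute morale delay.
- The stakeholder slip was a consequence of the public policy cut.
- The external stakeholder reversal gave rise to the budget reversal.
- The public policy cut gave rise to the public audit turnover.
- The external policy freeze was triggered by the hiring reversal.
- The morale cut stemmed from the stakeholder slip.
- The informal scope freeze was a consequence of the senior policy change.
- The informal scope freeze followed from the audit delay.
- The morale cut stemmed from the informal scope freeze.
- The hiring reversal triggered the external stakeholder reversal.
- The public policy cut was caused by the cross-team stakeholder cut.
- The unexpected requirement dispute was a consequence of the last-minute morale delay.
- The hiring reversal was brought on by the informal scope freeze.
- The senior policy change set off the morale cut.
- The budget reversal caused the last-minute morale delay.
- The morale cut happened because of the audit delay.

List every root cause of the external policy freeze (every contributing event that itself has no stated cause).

Tracing upstream from the external policy freeze: the external policy freeze ← the hiring reversal ← the informal scope freeze ← the senior policy change.
A separate upstream branch: the external policy freeze ← the hiring reversal ← the informal scope freeze ← the audit delay.
Each of those chain origins has no stated cause.

the audit delay, the senior policy change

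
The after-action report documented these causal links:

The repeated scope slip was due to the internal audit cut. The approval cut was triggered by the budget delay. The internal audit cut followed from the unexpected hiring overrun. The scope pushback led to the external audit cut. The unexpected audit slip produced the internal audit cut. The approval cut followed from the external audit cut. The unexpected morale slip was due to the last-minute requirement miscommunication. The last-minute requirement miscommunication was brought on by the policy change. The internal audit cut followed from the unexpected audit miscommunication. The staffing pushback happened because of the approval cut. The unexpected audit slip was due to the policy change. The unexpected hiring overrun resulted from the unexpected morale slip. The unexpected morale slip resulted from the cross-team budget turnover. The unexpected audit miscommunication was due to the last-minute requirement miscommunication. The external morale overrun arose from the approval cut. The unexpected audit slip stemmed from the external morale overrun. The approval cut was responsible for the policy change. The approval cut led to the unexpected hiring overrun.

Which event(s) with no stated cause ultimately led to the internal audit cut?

Tracing upstream from the internal audit cut: the internal audit cut ← the unexpected hiring overrun ← the approval cut ← the external audit cut ← the scope pushback.
A separate upstream branch: the internal audit cut ← the unexpected hiring overrun ← the approval cut ← the budget delay.
A separate upstream branch: the internal audit cut ← the unexpected hiring overrun ← the unexpected morale slip ← the cross-team budget turnover.
Each of those chain origins has no stated cause.

the budget delay, the cross-team budget turnover, the scope pushback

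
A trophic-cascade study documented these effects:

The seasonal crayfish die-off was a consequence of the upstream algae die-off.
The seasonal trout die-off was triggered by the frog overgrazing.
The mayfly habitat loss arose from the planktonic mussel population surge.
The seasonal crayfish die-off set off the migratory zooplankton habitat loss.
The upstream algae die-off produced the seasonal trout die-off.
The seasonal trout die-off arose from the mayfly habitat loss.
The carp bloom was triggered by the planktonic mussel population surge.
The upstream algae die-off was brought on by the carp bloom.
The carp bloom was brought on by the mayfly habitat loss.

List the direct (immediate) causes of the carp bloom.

the mayfly habitat loss, the planktonic mussel population surge

the mayfly habitat loss, the planktonic mussel population surge → the carp bloom with nothing further upstream stated.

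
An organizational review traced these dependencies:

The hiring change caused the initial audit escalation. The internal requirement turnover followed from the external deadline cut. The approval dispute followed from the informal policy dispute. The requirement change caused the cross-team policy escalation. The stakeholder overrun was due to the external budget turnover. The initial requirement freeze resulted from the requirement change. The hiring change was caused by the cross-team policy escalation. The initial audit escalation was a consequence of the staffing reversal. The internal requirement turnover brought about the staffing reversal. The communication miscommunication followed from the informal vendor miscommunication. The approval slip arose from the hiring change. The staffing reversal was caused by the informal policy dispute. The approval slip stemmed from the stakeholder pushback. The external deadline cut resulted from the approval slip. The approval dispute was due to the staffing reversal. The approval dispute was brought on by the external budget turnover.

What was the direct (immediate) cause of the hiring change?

the cross-team policy escalation

Upstream contributors include the requirement change, but only the cross-team policy escalation feeds directly into the hiring change.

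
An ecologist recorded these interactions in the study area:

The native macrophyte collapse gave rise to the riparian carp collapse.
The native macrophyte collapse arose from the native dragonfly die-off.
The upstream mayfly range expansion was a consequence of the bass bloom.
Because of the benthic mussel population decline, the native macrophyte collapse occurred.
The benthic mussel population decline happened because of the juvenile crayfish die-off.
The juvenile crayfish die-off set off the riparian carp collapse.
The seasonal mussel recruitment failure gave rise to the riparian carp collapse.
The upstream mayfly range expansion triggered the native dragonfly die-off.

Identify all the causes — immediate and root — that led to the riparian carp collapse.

Immediate causes of the riparian carp collapse: the juvenile crayfish die-off, the seasonal mussel recruitment failure, the native macrophyte collapse.
Further upstream: the bass bloom, the upstream mayfly range expansion, the native dragonfly die-off, the benthic mussel population decline.

the bass bloom, the benthic mussel population decline, the juvenile crayfish die-off, the native dragonfly die-off, the native macrophyte collapse, the seasonal mussel recruitment failure, the upstream mayfly range expansion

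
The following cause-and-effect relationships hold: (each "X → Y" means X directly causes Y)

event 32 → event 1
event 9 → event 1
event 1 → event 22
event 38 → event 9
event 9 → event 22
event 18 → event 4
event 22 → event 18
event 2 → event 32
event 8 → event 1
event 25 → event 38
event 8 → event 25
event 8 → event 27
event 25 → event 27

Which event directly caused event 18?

Upstream contributors include event 8, event 2, event 25, event 38, event 32, event 9, event 1, but only event 22 feeds directly into event 18.

event 22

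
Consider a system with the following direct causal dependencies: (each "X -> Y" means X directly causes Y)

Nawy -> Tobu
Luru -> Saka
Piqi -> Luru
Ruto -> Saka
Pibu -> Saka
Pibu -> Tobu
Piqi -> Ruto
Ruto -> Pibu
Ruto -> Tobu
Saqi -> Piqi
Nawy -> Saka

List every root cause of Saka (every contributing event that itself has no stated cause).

Nawy, Saqi

Tracing upstream from Saka: Saka ← Luru ← Piqi ← Saqi.
A separate upstream branch: Saka ← Nawy.
Each of those chain origins has no stated cause.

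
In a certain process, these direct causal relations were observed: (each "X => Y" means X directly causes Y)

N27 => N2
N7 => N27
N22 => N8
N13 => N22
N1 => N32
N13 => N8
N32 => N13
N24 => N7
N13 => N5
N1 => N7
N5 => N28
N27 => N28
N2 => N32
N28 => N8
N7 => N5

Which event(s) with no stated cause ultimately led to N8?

N1, N24

Tracing upstream from N8: N8 ← N28 ← N27 ← N7 ← N24.
A separate upstream branch: N8 ← N13 ← N32 ← N1.
Each of those chain origins has no stated cause.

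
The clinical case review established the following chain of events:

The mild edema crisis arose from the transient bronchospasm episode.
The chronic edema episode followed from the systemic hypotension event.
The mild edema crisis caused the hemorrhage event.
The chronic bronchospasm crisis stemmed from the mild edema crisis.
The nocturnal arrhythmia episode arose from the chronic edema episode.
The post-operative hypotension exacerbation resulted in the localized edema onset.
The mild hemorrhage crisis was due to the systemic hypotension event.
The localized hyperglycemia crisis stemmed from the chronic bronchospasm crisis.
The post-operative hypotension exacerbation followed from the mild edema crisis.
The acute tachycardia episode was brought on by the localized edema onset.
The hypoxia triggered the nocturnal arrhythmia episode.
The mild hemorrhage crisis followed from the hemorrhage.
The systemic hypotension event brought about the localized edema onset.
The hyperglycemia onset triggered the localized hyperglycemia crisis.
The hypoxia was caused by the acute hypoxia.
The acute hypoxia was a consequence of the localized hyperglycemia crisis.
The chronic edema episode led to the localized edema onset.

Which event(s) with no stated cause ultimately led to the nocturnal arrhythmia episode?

the hyperglycemia onset, the systemic hypotension event, the transient bronchospasm episode

Tracing upstream from the nocturnal arrhythmia episode: the nocturnal arrhythmia episode ← the hypoxia ← the acute hypoxia ← the localized hyperglycemia crisis ← the chronic bronchospasm crisis ← the mild edema crisis ← the transient bronchospasm episode.
A separate upstream branch: the nocturnal arrhythmia episode ← the hypoxia ← the acute hypoxia ← the localized hyperglycemia crisis ← the hyperglycemia onset.
A separate upstream branch: the nocturnal arrhythmia episode ← the chronic edema episode ← the systemic hypotension event.
Each of those chain origins has no stated cause.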